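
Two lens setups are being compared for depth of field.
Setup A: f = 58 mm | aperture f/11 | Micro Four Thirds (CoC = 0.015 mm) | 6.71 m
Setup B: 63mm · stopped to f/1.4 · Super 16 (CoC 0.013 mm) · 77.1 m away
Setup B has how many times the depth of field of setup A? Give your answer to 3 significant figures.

12.7

Setup A: H = 58²/(11×0.015) + 58 ≈ 20445.9 mm; DoF = Df − Dn = 9959.5 − 5059.3 ≈ 4900.2 mm.
Setup B: H = 63²/(1.4×0.013) + 63 ≈ 218139.9 mm; DoF = Df − Dn = 119213 − 56974 ≈ 62239 mm.
Ratio = 62239 / 4900.2 ≈ 12.7.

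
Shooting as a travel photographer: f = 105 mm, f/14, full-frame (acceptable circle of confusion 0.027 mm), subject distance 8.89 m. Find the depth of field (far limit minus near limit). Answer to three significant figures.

Hyperfocal distance H = f²/(N·c) + f = 105²/(14 × 0.027) + 105 = 11025/0.378 + 105 ≈ 29271.7 mm ≈ 29.27 m.
Near limit Dn = s·(H − f)/(H + s − 2f) = 8890 × (29271.7 − 105) / (29271.7 + 8890 − 2 × 105) = 8890 × 29166.7 / 37951.7 ≈ 6832.2 mm.
Far limit Df = s·(H − f)/(H − s) = 8890 × (29271.7 − 105) / (29271.7 − 8890) = 8890 × 29166.7 / 20381.7 ≈ 12721.8 mm.
Depth of field = Df − Dn = 12721.8 − 6832.2 ≈ 5889.6 mm ≈ 5.89 m.

5.89 m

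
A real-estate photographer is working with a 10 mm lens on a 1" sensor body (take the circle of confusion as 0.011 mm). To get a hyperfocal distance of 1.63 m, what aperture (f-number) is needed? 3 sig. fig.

Rearrange H = f²/(N·c) + f for N: N = f² / ((H − f)·c).
N = 10² / ((1630 − 10) × 0.011) = 100 / 17.82 ≈ 5.61.

f/5.61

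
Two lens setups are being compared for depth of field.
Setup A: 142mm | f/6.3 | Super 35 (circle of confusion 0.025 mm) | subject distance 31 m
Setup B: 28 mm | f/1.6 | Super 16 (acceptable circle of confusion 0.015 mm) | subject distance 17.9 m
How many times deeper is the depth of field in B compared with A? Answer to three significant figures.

Setup A: H = 142²/(6.3×0.025) + 142 ≈ 128167.4 mm; DoF = Df − Dn = 40845 − 24979 ≈ 15866 mm.
Setup B: H = 28²/(1.6×0.015) + 28 ≈ 32694.7 mm; DoF = Df − Dn = 39523 − 11570 ≈ 27953 mm.
Ratio = 27953 / 15866 ≈ 1.76.

1.76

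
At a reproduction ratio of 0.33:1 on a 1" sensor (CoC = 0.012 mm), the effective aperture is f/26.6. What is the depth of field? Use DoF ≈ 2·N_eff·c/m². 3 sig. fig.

5.86 mm

At magnification m, DoF ≈ 2·N_eff·c/m² = 2 × 26.6 × 0.012 / 0.33² = 0.6384 / 0.1089 ≈ 5.86 mm.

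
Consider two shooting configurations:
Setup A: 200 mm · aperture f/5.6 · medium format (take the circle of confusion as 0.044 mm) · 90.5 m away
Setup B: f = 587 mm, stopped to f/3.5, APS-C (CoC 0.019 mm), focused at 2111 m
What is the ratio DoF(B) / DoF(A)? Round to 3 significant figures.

14.1

Setup A: H = 200²/(5.6×0.044) + 200 ≈ 162537.7 mm; DoF = Df − Dn = 203943 − 58153 ≈ 145790 mm.
Setup B: H = 587²/(3.5×0.019) + 587 ≈ 5182075.7 mm; DoF = Df − Dn = 3561658 − 1500037 ≈ 2061621 mm.
Ratio = 2061621 / 145790 ≈ 14.1.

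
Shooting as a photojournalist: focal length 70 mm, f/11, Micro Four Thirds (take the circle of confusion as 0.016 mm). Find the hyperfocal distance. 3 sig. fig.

27.9 m

Hyperfocal distance H = f²/(N·c) + f = 70²/(11 × 0.016) + 70 = 4900/0.176 + 70 ≈ 27910.9 mm ≈ 27.9 m.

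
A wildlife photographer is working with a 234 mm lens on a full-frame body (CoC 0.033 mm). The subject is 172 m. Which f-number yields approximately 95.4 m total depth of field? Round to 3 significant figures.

f/2.50

Write h = H − f = f²/(N·c). The thin-lens limits are Dn = s·h/(h + (s−f)) and Df = s·h/(h − (s−f)), so DoF = Df − Dn = 2·s·(s−f)·h / (h² − (s−f)²).
That is a quadratic in h: DoF·h² − 2·s·(s−f)·h − DoF·(s−f)² = 0 ⇒ h = (s−f)·(s + √(s² + DoF²)) / DoF = 171766 × (172000 + √(172000² + 95400²)) / 95400 = 171766 × (172000 + 196685) / 95400 ≈ 663812 mm.
Then N = f²/(c·h) = 234² / (0.033 × 663812) = 54756 / 21906 ≈ 2.50.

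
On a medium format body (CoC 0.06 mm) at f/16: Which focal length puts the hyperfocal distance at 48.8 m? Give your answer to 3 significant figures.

216 mm

From H = f²/(N·c) + f, with f ≪ H: f ≈ √(H·N·c) = √(48800 × 16 × 0.06) = √46848 ≈ 216.4 mm.
The +f correction barely moves this — solving exactly, f² + N·c·f − N·c·H = 0 ⇒ f = (−N·c + √((N·c)² + 4·N·c·H))/2 = (−0.96 + √187393)/2 ≈ 215.96 mm, so f ≈ 216 mm.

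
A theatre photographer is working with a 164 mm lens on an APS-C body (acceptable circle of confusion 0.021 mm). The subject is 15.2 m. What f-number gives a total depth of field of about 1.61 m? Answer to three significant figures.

f/4.50

Write h = H − f = f²/(N·c). The thin-lens limits are Dn = s·h/(h + (s−f)) and Df = s·h/(h − (s−f)), so DoF = Df − Dn = 2·s·(s−f)·h / (h² − (s−f)²).
That is a quadratic in h: DoF·h² − 2·s·(s−f)·h − DoF·(s−f)² = 0 ⇒ h = (s−f)·(s + √(s² + DoF²)) / DoF = 15036 × (15200 + √(15200² + 1610²)) / 1610 = 15036 × (15200 + 15285.0) / 1610 ≈ 284704 mm.
Then N = f²/(c·h) = 164² / (0.021 × 284704) = 26896 / 5978.8 ≈ 4.50.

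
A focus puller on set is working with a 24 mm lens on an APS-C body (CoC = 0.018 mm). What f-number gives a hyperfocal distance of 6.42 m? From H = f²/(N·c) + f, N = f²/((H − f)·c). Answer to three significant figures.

Rearrange H = f²/(N·c) + f for N: N = f² / ((H − f)·c).
N = 24² / ((6420 − 24) × 0.018) = 576 / 115.1 ≈ 5.

f/5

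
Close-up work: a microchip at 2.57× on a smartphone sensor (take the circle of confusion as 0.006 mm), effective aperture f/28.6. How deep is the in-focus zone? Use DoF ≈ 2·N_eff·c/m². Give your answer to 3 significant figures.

0.0520 mm

At magnification m, DoF ≈ 2·N_eff·c/m² = 2 × 28.6 × 0.006 / 2.57² = 0.3432 / 6.605 ≈ 0.052 mm.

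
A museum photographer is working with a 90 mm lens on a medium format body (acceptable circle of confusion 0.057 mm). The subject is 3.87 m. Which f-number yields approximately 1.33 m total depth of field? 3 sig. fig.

f/6.28

Write h = H − f = f²/(N·c). The thin-lens limits are Dn = s·h/(h + (s−f)) and Df = s·h/(h − (s−f)), so DoF = Df − Dn = 2·s·(s−f)·h / (h² − (s−f)²).
That is a quadratic in h: DoF·h² − 2·s·(s−f)·h − DoF·(s−f)² = 0 ⇒ h = (s−f)·(s + √(s² + DoF²)) / DoF = 3780 × (3870 + √(3870² + 1330²)) / 1330 = 3780 × (3870 + 4092.16) / 1330 ≈ 22629 mm.
Then N = f²/(c·h) = 90² / (0.057 × 22629) = 8100 / 1289.9 ≈ 6.28.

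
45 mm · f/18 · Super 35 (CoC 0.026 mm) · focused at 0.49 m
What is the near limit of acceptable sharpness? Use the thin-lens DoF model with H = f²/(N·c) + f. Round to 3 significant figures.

Hyperfocal distance H = f²/(N·c) + f = 45²/(18 × 0.026) + 45 = 2025/0.468 + 45 ≈ 4371.9 mm ≈ 4.372 m.
Near limit Dn = s·(H − f)/(H + s − 2f) = 490 × (4371.9 − 45) / (4371.9 + 490 − 2 × 45) = 490 × 4326.9 / 4771.9 ≈ 444.31 mm.

444 mm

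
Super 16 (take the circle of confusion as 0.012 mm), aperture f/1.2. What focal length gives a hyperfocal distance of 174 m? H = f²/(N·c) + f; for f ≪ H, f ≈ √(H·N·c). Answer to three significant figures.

From H = f²/(N·c) + f, with f ≪ H: f ≈ √(H·N·c) = √(174000 × 1.2 × 0.012) = √2505.6 ≈ 50.06 mm.
Exact: f² + N·c·f − N·c·H = 0 ⇒ f = (−N·c + √((N·c)² + 4·N·c·H))/2 = (−0.0144 + √10022)/2 ≈ 50.049 mm ≈ 50.0 mm.

50.0 mm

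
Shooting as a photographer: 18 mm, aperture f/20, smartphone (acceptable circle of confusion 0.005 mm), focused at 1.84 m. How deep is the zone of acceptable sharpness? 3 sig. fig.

3.03 m

Hyperfocal distance H = f²/(N·c) + f = 18²/(20 × 0.005) + 18 = 324/0.1 + 18 ≈ 3258.0 mm ≈ 3.258 m.
Near limit Dn = s·(H − f)/(H + s − 2f) = 1840 × (3258.0 − 18) / (3258.0 + 1840 − 2 × 18) = 1840 × 3240.0 / 5062.0 ≈ 1177.7 mm.
Far limit Df = s·(H − f)/(H − s) = 1840 × (3258.0 − 18) / (3258.0 − 1840) = 1840 × 3240.0 / 1418.0 ≈ 4204.2 mm.
Depth of field = Df − Dn = 4204.2 − 1177.7 ≈ 3026.5 mm ≈ 3.03 m.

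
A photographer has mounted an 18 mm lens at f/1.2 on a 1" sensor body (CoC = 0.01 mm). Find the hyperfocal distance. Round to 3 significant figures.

27.0 m

Hyperfocal distance H = f²/(N·c) + f = 18²/(1.2 × 0.01) + 18 = 324/0.012 + 18 ≈ 27018.0 mm ≈ 27.0 m.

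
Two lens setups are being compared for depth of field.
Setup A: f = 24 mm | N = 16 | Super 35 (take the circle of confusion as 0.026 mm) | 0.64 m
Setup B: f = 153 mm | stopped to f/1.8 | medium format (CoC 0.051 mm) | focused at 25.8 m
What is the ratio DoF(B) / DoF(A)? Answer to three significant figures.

Setup A: H = 24²/(16×0.026) + 24 ≈ 1408.6 mm; DoF = Df − Dn = 1152.92 − 442.94 ≈ 709.98 mm.
Setup B: H = 153²/(1.8×0.051) + 153 ≈ 255153.0 mm; DoF = Df − Dn = 28685.0 − 23442.3 ≈ 5242.7 mm.
Ratio = 5242.7 / 709.98 ≈ 7.38.

7.38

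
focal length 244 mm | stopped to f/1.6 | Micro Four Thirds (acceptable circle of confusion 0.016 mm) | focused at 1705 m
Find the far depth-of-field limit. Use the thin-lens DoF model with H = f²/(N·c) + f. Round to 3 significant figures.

6390 m

Hyperfocal distance H = f²/(N·c) + f = 244²/(1.6 × 0.016) + 244 = 59536/0.0256 + 244 ≈ 2325869.0 mm ≈ 2326 m.
Far limit Df = s·(H − f)/(H − s) = 1705000 × (2325869.0 − 244) / (2325869.0 − 1705000) = 1705000 × 2325625.0 / 620869.0 ≈ 6386517 mm ≈ 6390 m.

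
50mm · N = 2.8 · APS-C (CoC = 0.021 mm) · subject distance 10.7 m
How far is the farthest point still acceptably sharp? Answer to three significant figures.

14.3 m

Hyperfocal distance H = f²/(N·c) + f = 50²/(2.8 × 0.021) + 50 = 2500/0.0588 + 50 ≈ 42567.0 mm ≈ 42.57 m.
Far limit Df = s·(H − f)/(H − s) = 10700 × (42567.0 − 50) / (42567.0 − 10700) = 10700 × 42517.0 / 31867.0 ≈ 14276 mm ≈ 14.3 m.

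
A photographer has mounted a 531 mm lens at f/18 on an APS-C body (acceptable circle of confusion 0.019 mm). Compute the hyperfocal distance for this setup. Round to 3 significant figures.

825 m

Hyperfocal distance H = f²/(N·c) + f = 531²/(18 × 0.019) + 531 = 281961/0.342 + 531 ≈ 824978.4 mm ≈ 825 m.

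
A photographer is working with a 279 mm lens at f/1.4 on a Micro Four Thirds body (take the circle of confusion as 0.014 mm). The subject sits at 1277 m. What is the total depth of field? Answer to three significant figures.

916 m

Hyperfocal distance H = f²/(N·c) + f = 279²/(1.4 × 0.014) + 279 = 77841/0.0196 + 279 ≈ 3971758.6 mm ≈ 3972 m.
Near limit Dn = s·(H − f)/(H + s − 2f) = 1277000 × (3971758.6 − 279) / (3971758.6 + 1277000 − 2 × 279) = 1277000 × 3971479.6 / 5248200.6 ≈ 966346 mm.
Far limit Df = s·(H − f)/(H − s) = 1277000 × (3971758.6 − 279) / (3971758.6 − 1277000) = 1277000 × 3971479.6 / 2694758.6 ≈ 1882016 mm.
Depth of field = Df − Dn = 1882016 − 966346 ≈ 915670 mm ≈ 916 m.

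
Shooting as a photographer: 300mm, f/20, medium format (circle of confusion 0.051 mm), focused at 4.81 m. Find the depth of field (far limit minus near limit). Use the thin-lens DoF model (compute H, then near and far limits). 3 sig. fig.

493 mm

Hyperfocal distance H = f²/(N·c) + f = 300²/(20 × 0.051) + 300 = 90000/1.02 + 300 ≈ 88535.3 mm ≈ 88.54 m.
Near limit Dn = s·(H − f)/(H + s − 2f) = 4810 × (88535.3 − 300) / (88535.3 + 4810 − 2 × 300) = 4810 × 88235.3 / 92745.3 ≈ 4576.10 mm.
Far limit Df = s·(H − f)/(H − s) = 4810 × (88535.3 − 300) / (88535.3 − 4810) = 4810 × 88235.3 / 83725.3 ≈ 5069.10 mm.
Depth of field = Df − Dn = 5069.10 − 4576.10 ≈ 493.00 mm.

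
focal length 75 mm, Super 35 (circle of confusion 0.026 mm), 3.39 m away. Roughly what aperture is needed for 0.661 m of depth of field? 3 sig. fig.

Write h = H − f = f²/(N·c). The thin-lens limits are Dn = s·h/(h + (s−f)) and Df = s·h/(h − (s−f)), so DoF = Df − Dn = 2·s·(s−f)·h / (h² − (s−f)²).
That is a quadratic in h: DoF·h² − 2·s·(s−f)·h − DoF·(s−f)² = 0 ⇒ h = (s−f)·(s + √(s² + DoF²)) / DoF = 3315 × (3390 + √(3390² + 661²)) / 661 = 3315 × (3390 + 3453.84) / 661 ≈ 34323 mm.
Then N = f²/(c·h) = 75² / (0.026 × 34323) = 5625 / 892.39 ≈ 6.30.

f/6.30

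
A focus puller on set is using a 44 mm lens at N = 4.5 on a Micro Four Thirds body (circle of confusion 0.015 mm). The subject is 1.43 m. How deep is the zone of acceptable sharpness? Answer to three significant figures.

139 mm

Hyperfocal distance H = f²/(N·c) + f = 44²/(4.5 × 0.015) + 44 = 1936/0.0675 + 44 ≈ 28725.5 mm ≈ 28.73 m.
Near limit Dn = s·(H − f)/(H + s − 2f) = 1430 × (28725.5 − 44) / (28725.5 + 1430 − 2 × 44) = 1430 × 28681.5 / 30067.5 ≈ 1364.08 mm.
Far limit Df = s·(H − f)/(H − s) = 1430 × (28725.5 − 44) / (28725.5 − 1430) = 1430 × 28681.5 / 27295.5 ≈ 1502.61 mm.
Depth of field = Df − Dn = 1502.61 − 1364.08 ≈ 138.53 mm.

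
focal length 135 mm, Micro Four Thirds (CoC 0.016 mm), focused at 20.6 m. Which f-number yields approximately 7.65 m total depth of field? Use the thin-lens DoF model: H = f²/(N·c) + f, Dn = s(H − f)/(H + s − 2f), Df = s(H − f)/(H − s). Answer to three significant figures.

Write h = H − f = f²/(N·c). The thin-lens limits are Dn = s·h/(h + (s−f)) and Df = s·h/(h − (s−f)), so DoF = Df − Dn = 2·s·(s−f)·h / (h² − (s−f)²).
That is a quadratic in h: DoF·h² − 2·s·(s−f)·h − DoF·(s−f)² = 0 ⇒ h = (s−f)·(s + √(s² + DoF²)) / DoF = 20465 × (20600 + √(20600² + 7650²)) / 7650 = 20465 × (20600 + 21974.6) / 7650 ≈ 113894 mm.
Then N = f²/(c·h) = 135² / (0.016 × 113894) = 18225 / 1822.3 ≈ 10.

f/10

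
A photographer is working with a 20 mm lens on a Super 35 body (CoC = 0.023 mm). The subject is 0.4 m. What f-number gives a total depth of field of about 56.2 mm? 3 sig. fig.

Write h = H − f = f²/(N·c). The thin-lens limits are Dn = s·h/(h + (s−f)) and Df = s·h/(h − (s−f)), so DoF = Df − Dn = 2·s·(s−f)·h / (h² − (s−f)²).
That is a quadratic in h: DoF·h² − 2·s·(s−f)·h − DoF·(s−f)² = 0 ⇒ h = (s−f)·(s + √(s² + DoF²)) / DoF = 380 × (400 + √(400² + 56.2²)) / 56.2 = 380 × (400 + 403.929) / 56.2 ≈ 5435.8 mm.
Then N = f²/(c·h) = 20² / (0.023 × 5435.8) = 400 / 125.02 ≈ 3.20.

f/3.20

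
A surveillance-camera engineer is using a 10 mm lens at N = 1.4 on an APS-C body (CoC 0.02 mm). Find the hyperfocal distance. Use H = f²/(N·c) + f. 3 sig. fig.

Hyperfocal distance H = f²/(N·c) + f = 10²/(1.4 × 0.02) + 10 = 100/0.028 + 10 ≈ 3581.4 mm ≈ 3.58 m.

3.58 m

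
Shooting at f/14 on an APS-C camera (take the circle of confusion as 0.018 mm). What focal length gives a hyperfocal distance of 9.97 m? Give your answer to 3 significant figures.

50.0 mm

From H = f²/(N·c) + f, with f ≪ H: f ≈ √(H·N·c) = √(9970 × 14 × 0.018) = √2512.4 ≈ 50.12 mm.
Exact: f² + N·c·f − N·c·H = 0 ⇒ f = (−N·c + √((N·c)² + 4·N·c·H))/2 = (−0.252 + √10050)/2 ≈ 49.998 mm ≈ 50.0 mm.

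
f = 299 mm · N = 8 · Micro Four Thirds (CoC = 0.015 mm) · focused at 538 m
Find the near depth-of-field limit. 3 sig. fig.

Hyperfocal distance H = f²/(N·c) + f = 299²/(8 × 0.015) + 299 = 89401/0.12 + 299 ≈ 745307.3 mm ≈ 745.3 m.
Near limit Dn = s·(H − f)/(H + s − 2f) = 538000 × (745307.3 − 299) / (745307.3 + 538000 − 2 × 299) = 538000 × 745008.3 / 1282709.3 ≈ 312475 mm ≈ 312 m.

312 m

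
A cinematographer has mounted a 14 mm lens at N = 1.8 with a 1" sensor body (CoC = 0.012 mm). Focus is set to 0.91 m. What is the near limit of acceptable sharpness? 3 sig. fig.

Hyperfocal distance H = f²/(N·c) + f = 14²/(1.8 × 0.012) + 14 = 196/0.0216 + 14 ≈ 9088.1 mm ≈ 9.088 m.
Near limit Dn = s·(H − f)/(H + s − 2f) = 910 × (9088.1 − 14) / (9088.1 + 910 − 2 × 14) = 910 × 9074.1 / 9970.1 ≈ 828.22 mm ≈ 0.828 m.

0.828 m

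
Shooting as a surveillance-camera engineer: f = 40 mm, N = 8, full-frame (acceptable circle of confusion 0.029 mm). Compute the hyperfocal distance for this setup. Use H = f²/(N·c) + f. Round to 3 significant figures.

Hyperfocal distance H = f²/(N·c) + f = 40²/(8 × 0.029) + 40 = 1600/0.232 + 40 ≈ 6936.6 mm ≈ 6.94 m.

6.94 m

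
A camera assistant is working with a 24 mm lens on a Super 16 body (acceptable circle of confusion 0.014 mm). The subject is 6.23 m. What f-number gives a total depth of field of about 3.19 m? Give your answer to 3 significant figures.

f/1.60

Write h = H − f = f²/(N·c). The thin-lens limits are Dn = s·h/(h + (s−f)) and Df = s·h/(h − (s−f)), so DoF = Df − Dn = 2·s·(s−f)·h / (h² − (s−f)²).
That is a quadratic in h: DoF·h² − 2·s·(s−f)·h − DoF·(s−f)² = 0 ⇒ h = (s−f)·(s + √(s² + DoF²)) / DoF = 6206 × (6230 + √(6230² + 3190²)) / 3190 = 6206 × (6230 + 6999.21) / 3190 ≈ 25737 mm.
Then N = f²/(c·h) = 24² / (0.014 × 25737) = 576 / 360.32 ≈ 1.60.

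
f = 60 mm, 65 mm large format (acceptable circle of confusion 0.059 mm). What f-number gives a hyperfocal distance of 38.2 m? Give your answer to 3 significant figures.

f/1.60

Rearrange H = f²/(N·c) + f for N: N = f² / ((H − f)·c).
N = 60² / ((38200 − 60) × 0.059) = 3600 / 2250 ≈ 1.60.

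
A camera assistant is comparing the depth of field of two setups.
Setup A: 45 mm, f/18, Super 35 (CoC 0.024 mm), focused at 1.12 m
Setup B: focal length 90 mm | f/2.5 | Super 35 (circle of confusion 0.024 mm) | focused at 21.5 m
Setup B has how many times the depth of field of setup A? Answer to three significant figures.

12.9

Setup A: H = 45²/(18×0.024) + 45 ≈ 4732.5 mm; DoF = Df − Dn = 1453.29 − 911.06 ≈ 542.23 mm.
Setup B: H = 90²/(2.5×0.024) + 90 ≈ 135090.0 mm; DoF = Df − Dn = 25552.4 − 18557.0 ≈ 6995.4 mm.
Ratio = 6995.4 / 542.23 ≈ 12.9.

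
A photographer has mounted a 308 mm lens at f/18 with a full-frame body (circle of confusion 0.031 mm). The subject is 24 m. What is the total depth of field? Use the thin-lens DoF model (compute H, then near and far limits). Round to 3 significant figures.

6.82 m

Hyperfocal distance H = f²/(N·c) + f = 308²/(18 × 0.031) + 308 = 94864/0.558 + 308 ≈ 170315.2 mm ≈ 170.3 m.
Near limit Dn = s·(H − f)/(H + s − 2f) = 24000 × (170315.2 − 308) / (170315.2 + 24000 − 2 × 308) = 24000 × 170007.2 / 193699.2 ≈ 21064.5 mm.
Far limit Df = s·(H − f)/(H − s) = 24000 × (170315.2 − 308) / (170315.2 − 24000) = 24000 × 170007.2 / 146315.2 ≈ 27886.2 mm.
Depth of field = Df − Dn = 27886.2 − 21064.5 ≈ 6821.7 mm ≈ 6.82 m.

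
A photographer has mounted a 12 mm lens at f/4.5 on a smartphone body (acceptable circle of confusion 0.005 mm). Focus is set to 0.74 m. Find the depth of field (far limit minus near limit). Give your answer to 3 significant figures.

171 mm

Hyperfocal distance H = f²/(N·c) + f = 12²/(4.5 × 0.005) + 12 = 144/0.0225 + 12 ≈ 6412.0 mm ≈ 6.412 m.
Near limit Dn = s·(H − f)/(H + s − 2f) = 740 × (6412.0 − 12) / (6412.0 + 740 − 2 × 12) = 740 × 6400.0 / 7128.0 ≈ 664.42 mm.
Far limit Df = s·(H − f)/(H − s) = 740 × (6412.0 − 12) / (6412.0 − 740) = 740 × 6400.0 / 5672.0 ≈ 834.98 mm.
Depth of field = Df − Dn = 834.98 − 664.42 ≈ 170.56 mm.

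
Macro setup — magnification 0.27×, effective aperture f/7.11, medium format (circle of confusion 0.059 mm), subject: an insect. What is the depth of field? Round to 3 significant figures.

At magnification m, DoF ≈ 2·N_eff·c/m² = 2 × 7.11 × 0.059 / 0.27² = 0.839 / 0.0729 ≈ 11.5 mm.

11.5 mm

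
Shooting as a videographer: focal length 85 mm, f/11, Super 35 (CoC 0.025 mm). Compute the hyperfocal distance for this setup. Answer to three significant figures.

26.4 m

Hyperfocal distance H = f²/(N·c) + f = 85²/(11 × 0.025) + 85 = 7225/0.275 + 85 ≈ 26357.7 mm ≈ 26.4 m.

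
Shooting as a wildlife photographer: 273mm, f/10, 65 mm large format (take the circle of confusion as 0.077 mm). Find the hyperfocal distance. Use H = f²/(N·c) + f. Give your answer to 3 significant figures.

Hyperfocal distance H = f²/(N·c) + f = 273²/(10 × 0.077) + 273 = 74529/0.77 + 273 ≈ 97063.9 mm ≈ 97.1 m.

97.1 m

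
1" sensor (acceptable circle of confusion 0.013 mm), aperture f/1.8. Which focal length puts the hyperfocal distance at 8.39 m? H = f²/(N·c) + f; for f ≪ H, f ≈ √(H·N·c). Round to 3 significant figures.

From H = f²/(N·c) + f, with f ≪ H: f ≈ √(H·N·c) = √(8390 × 1.8 × 0.013) = √196.33 ≈ 14.01 mm.
The +f correction barely moves this — solving exactly, f² + N·c·f − N·c·H = 0 ⇒ f = (−N·c + √((N·c)² + 4·N·c·H))/2 = (−0.0234 + √785.30)/2 ≈ 14.000 mm, so f ≈ 14.0 mm.

14.0 mm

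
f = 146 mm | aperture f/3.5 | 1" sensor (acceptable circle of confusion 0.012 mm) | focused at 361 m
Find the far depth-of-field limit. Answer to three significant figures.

1250 m

Hyperfocal distance H = f²/(N·c) + f = 146²/(3.5 × 0.012) + 146 = 21316/0.042 + 146 ≈ 507669.8 mm ≈ 507.7 m.
Far limit Df = s·(H − f)/(H − s) = 361000 × (507669.8 − 146) / (507669.8 − 361000) = 361000 × 507523.8 / 146669.8 ≈ 1249174 mm ≈ 1250 m.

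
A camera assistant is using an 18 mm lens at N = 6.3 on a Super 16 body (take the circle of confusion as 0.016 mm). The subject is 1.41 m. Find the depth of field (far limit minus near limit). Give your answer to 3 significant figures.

1.50 m

Hyperfocal distance H = f²/(N·c) + f = 18²/(6.3 × 0.016) + 18 = 324/0.1008 + 18 ≈ 3232.3 mm ≈ 3.232 m.
Near limit Dn = s·(H − f)/(H + s − 2f) = 1410 × (3232.3 − 18) / (3232.3 + 1410 − 2 × 18) = 1410 × 3214.3 / 4606.3 ≈ 983.9 mm.
Far limit Df = s·(H − f)/(H − s) = 1410 × (3232.3 − 18) / (3232.3 − 1410) = 1410 × 3214.3 / 1822.3 ≈ 2487.1 mm.
Depth of field = Df − Dn = 2487.1 − 983.9 ≈ 1503.2 mm ≈ 1.50 m.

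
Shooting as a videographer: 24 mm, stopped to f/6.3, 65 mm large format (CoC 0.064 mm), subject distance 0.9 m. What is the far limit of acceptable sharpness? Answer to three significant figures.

Hyperfocal distance H = f²/(N·c) + f = 24²/(6.3 × 0.064) + 24 = 576/0.4032 + 24 ≈ 1452.6 mm ≈ 1.453 m.
Far limit Df = s·(H − f)/(H − s) = 900 × (1452.6 − 24) / (1452.6 − 900) = 900 × 1428.6 / 552.6 ≈ 2326.8 mm ≈ 2.33 m.

2.33 m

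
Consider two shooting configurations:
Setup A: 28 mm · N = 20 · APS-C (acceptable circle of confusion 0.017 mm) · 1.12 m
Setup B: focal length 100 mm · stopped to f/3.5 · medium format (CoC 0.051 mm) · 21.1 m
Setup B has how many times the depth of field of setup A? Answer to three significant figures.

13.5

Setup A: H = 28²/(20×0.017) + 28 ≈ 2333.9 mm; DoF = Df − Dn = 2127.5 − 760.1 ≈ 1367.4 mm.
Setup B: H = 100²/(3.5×0.051) + 100 ≈ 56122.4 mm; DoF = Df − Dn = 33752 − 15347 ≈ 18405 mm.
Ratio = 18405 / 1367.4 ≈ 13.5.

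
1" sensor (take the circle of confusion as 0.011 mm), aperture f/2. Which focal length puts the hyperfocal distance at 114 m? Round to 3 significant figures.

50.1 mm

From H = f²/(N·c) + f, with f ≪ H: f ≈ √(H·N·c) = √(114000 × 2 × 0.011) = √2508.0 ≈ 50.08 mm.
The +f correction barely moves this — solving exactly, f² + N·c·f − N·c·H = 0 ⇒ f = (−N·c + √((N·c)² + 4·N·c·H))/2 = (−0.022 + √10032)/2 ≈ 50.069 mm, so f ≈ 50.1 mm.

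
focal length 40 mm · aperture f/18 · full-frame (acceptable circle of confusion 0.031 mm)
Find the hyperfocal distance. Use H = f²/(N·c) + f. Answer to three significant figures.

2.91 m

Hyperfocal distance H = f²/(N·c) + f = 40²/(18 × 0.031) + 40 = 1600/0.558 + 40 ≈ 2907.4 mm ≈ 2.91 m.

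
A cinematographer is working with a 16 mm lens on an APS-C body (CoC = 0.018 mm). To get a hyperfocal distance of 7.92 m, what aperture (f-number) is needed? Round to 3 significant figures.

Rearrange H = f²/(N·c) + f for N: N = f² / ((H − f)·c).
N = 16² / ((7920 − 16) × 0.018) = 256 / 142.3 ≈ 1.80.

f/1.80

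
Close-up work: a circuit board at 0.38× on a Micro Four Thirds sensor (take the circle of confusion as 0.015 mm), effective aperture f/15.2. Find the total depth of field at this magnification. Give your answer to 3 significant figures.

At magnification m, DoF ≈ 2·N_eff·c/m² = 2 × 15.2 × 0.015 / 0.38² = 0.456 / 0.1444 ≈ 3.16 mm.

3.16 mm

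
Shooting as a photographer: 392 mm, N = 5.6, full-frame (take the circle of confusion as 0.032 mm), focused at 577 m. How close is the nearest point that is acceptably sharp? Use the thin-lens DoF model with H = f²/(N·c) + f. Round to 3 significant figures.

345 m

Hyperfocal distance H = f²/(N·c) + f = 392²/(5.6 × 0.032) + 392 = 153664/0.1792 + 392 ≈ 857892.0 mm ≈ 857.9 m.
Near limit Dn = s·(H − f)/(H + s − 2f) = 577000 × (857892.0 − 392) / (857892.0 + 577000 − 2 × 392) = 577000 × 857500.0 / 1434108.0 ≈ 345007 mm ≈ 345 m.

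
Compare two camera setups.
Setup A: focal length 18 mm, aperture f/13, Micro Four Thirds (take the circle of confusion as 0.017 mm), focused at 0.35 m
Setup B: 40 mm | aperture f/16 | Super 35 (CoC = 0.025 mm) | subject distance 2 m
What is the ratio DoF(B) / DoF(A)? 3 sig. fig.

Setup A: H = 18²/(13×0.017) + 18 ≈ 1484.1 mm; DoF = Df − Dn = 452.46 − 285.37 ≈ 167.09 mm.
Setup B: H = 40²/(16×0.025) + 40 ≈ 4040.0 mm; DoF = Df − Dn = 3921.6 − 1342.3 ≈ 2579.3 mm.
Ratio = 2579.3 / 167.09 ≈ 15.4.

15.4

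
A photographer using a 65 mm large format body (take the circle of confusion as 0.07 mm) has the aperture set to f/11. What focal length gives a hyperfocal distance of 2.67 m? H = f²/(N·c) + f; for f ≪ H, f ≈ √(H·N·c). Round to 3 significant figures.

45.0 mm

From H = f²/(N·c) + f, with f ≪ H: f ≈ √(H·N·c) = √(2670 × 11 × 0.07) = √2055.9 ≈ 45.34 mm.
Exact: f² + N·c·f − N·c·H = 0 ⇒ f = (−N·c + √((N·c)² + 4·N·c·H))/2 = (−0.77 + √8224.2)/2 ≈ 44.959 mm ≈ 45.0 mm.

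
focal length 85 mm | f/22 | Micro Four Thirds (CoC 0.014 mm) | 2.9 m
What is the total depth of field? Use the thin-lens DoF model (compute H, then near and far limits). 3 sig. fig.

Hyperfocal distance H = f²/(N·c) + f = 85²/(22 × 0.014) + 85 = 7225/0.308 + 85 ≈ 23542.8 mm ≈ 23.54 m.
Near limit Dn = s·(H − f)/(H + s − 2f) = 2900 × (23542.8 − 85) / (23542.8 + 2900 − 2 × 85) = 2900 × 23457.8 / 26272.8 ≈ 2589.28 mm.
Far limit Df = s·(H − f)/(H − s) = 2900 × (23542.8 − 85) / (23542.8 − 2900) = 2900 × 23457.8 / 20642.8 ≈ 3295.46 mm.
Depth of field = Df − Dn = 3295.46 − 2589.28 ≈ 706.18 mm ≈ 0.706 m.

0.706 m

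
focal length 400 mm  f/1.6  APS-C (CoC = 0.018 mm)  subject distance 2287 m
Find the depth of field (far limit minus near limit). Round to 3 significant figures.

Hyperfocal distance H = f²/(N·c) + f = 400²/(1.6 × 0.018) + 400 = 160000/0.0288 + 400 ≈ 5555955.6 mm ≈ 5556 m.
Near limit Dn = s·(H − f)/(H + s − 2f) = 2287000 × (5555955.6 − 400) / (5555955.6 + 2287000 − 2 × 400) = 2287000 × 5555555.6 / 7842155.6 ≈ 1620161 mm.
Far limit Df = s·(H − f)/(H − s) = 2287000 × (5555955.6 − 400) / (5555955.6 − 2287000) = 2287000 × 5555555.6 / 3268955.6 ≈ 3886732 mm.
Depth of field = Df − Dn = 3886732 − 1620161 ≈ 2266571 mm ≈ 2270 m.

2270 m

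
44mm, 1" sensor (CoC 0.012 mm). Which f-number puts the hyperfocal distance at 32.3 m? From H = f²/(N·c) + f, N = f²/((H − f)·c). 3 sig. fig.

f/5

Rearrange H = f²/(N·c) + f for N: N = f² / ((H − f)·c).
N = 44² / ((32300 − 44) × 0.012) = 1936 / 387.1 ≈ 5.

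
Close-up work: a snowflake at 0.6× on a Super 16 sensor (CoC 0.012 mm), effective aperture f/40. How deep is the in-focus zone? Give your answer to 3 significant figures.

2.67 mm

At magnification m, DoF ≈ 2·N_eff·c/m² = 2 × 40 × 0.012 / 0.6² = 0.96 / 0.36 ≈ 2.67 mm.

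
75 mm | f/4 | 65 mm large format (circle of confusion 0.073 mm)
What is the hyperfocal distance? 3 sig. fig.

Hyperfocal distance H = f²/(N·c) + f = 75²/(4 × 0.073) + 75 = 5625/0.292 + 75 ≈ 19338.7 mm ≈ 19.3 m.

19.3 m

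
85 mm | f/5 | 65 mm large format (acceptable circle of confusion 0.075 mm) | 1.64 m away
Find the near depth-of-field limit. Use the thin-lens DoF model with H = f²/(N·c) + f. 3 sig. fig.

1.52 m

Hyperfocal distance H = f²/(N·c) + f = 85²/(5 × 0.075) + 85 = 7225/0.375 + 85 ≈ 19351.7 mm ≈ 19.35 m.
Near limit Dn = s·(H − f)/(H + s − 2f) = 1640 × (19351.7 − 85) / (19351.7 + 1640 − 2 × 85) = 1640 × 19266.7 / 20821.7 ≈ 1517.5 mm ≈ 1.52 m.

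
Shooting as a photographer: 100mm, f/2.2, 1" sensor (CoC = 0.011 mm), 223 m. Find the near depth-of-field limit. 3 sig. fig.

145 m

Hyperfocal distance H = f²/(N·c) + f = 100²/(2.2 × 0.011) + 100 = 10000/0.0242 + 100 ≈ 413323.1 mm ≈ 413.3 m.
Near limit Dn = s·(H − f)/(H + s − 2f) = 223000 × (413323.1 − 100) / (413323.1 + 223000 − 2 × 100) = 223000 × 413223.1 / 636123.1 ≈ 144860 mm ≈ 145 m.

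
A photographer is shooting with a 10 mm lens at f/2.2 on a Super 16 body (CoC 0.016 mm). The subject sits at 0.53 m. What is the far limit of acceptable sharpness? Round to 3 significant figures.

Hyperfocal distance H = f²/(N·c) + f = 10²/(2.2 × 0.016) + 10 = 100/0.0352 + 10 ≈ 2850.9 mm ≈ 2.851 m.
Far limit Df = s·(H − f)/(H − s) = 530 × (2850.9 − 10) / (2850.9 − 530) = 530 × 2840.9 / 2320.9 ≈ 648.75 mm ≈ 0.649 m.

0.649 m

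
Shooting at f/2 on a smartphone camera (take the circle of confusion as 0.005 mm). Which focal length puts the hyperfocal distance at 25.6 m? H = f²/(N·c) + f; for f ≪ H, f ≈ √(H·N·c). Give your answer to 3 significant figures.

16.0 mm

From H = f²/(N·c) + f, with f ≪ H: f ≈ √(H·N·c) = √(25600 × 2 × 0.005) = √256.00 ≈ 16.00 mm.
The +f correction barely moves this — solving exactly, f² + N·c·f − N·c·H = 0 ⇒ f = (−N·c + √((N·c)² + 4·N·c·H))/2 = (−0.01 + √1024.0)/2 ≈ 15.995 mm, so f ≈ 16.0 mm.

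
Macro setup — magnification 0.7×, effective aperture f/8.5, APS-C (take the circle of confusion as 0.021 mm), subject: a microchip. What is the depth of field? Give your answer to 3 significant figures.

At magnification m, DoF ≈ 2·N_eff·c/m² = 2 × 8.5 × 0.021 / 0.7² = 0.357 / 0.49 ≈ 0.729 mm.

0.729 mm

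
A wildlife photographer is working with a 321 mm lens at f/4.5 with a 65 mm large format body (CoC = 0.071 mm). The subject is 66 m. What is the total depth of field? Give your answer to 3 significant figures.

28.0 m

Hyperfocal distance H = f²/(N·c) + f = 321²/(4.5 × 0.071) + 321 = 103041/0.3195 + 321 ≈ 322828.0 mm ≈ 322.8 m.
Near limit Dn = s·(H − f)/(H + s − 2f) = 66000 × (322828.0 − 321) / (322828.0 + 66000 − 2 × 321) = 66000 × 322507.0 / 388186.0 ≈ 54833 mm.
Far limit Df = s·(H − f)/(H − s) = 66000 × (322828.0 − 321) / (322828.0 − 66000) = 66000 × 322507.0 / 256828.0 ≈ 82878 mm.
Depth of field = Df − Dn = 82878 − 54833 ≈ 28045 mm ≈ 28.0 m.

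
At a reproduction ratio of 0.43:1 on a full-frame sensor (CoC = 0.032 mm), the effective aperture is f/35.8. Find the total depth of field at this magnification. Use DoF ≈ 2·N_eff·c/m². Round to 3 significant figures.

At magnification m, DoF ≈ 2·N_eff·c/m² = 2 × 35.8 × 0.032 / 0.43² = 2.291 / 0.1849 ≈ 12.4 mm.

12.4 mm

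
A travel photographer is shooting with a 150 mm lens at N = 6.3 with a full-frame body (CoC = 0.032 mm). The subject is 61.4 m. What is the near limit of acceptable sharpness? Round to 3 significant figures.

Hyperfocal distance H = f²/(N·c) + f = 150²/(6.3 × 0.032) + 150 = 22500/0.2016 + 150 ≈ 111757.1 mm ≈ 111.8 m.
Near limit Dn = s·(H − f)/(H + s − 2f) = 61400 × (111757.1 − 150) / (111757.1 + 61400 − 2 × 150) = 61400 × 111607.1 / 172857.1 ≈ 39644 mm ≈ 39.6 m.

39.6 m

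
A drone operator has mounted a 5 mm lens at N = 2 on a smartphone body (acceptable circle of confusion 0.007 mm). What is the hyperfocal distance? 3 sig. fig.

Hyperfocal distance H = f²/(N·c) + f = 5²/(2 × 0.007) + 5 = 25/0.014 + 5 ≈ 1790.7 mm ≈ 1.79 m.

1.79 m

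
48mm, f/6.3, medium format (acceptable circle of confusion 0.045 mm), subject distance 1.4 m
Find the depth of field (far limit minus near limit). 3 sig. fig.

Hyperfocal distance H = f²/(N·c) + f = 48²/(6.3 × 0.045) + 48 = 2304/0.2835 + 48 ≈ 8175.0 mm ≈ 8.175 m.
Near limit Dn = s·(H − f)/(H + s − 2f) = 1400 × (8175.0 − 48) / (8175.0 + 1400 − 2 × 48) = 1400 × 8127.0 / 9479.0 ≈ 1200.32 mm.
Far limit Df = s·(H − f)/(H − s) = 1400 × (8175.0 − 48) / (8175.0 − 1400) = 1400 × 8127.0 / 6775.0 ≈ 1679.38 mm.
Depth of field = Df − Dn = 1679.38 − 1200.32 ≈ 479.06 mm.

479 mm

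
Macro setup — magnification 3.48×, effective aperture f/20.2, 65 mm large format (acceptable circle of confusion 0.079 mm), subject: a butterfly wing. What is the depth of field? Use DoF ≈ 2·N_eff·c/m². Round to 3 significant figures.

0.264 mm

At magnification m, DoF ≈ 2·N_eff·c/m² = 2 × 20.2 × 0.079 / 3.48² = 3.192 / 12.11 ≈ 0.264 mm.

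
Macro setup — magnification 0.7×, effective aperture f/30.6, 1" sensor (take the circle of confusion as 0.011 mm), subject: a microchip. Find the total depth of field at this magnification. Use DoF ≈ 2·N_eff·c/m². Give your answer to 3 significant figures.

1.37 mm

At magnification m, DoF ≈ 2·N_eff·c/m² = 2 × 30.6 × 0.011 / 0.7² = 0.6732 / 0.49 ≈ 1.37 mm.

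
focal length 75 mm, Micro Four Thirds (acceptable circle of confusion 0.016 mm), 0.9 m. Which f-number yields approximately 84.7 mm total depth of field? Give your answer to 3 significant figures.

Write h = H − f = f²/(N·c). The thin-lens limits are Dn = s·h/(h + (s−f)) and Df = s·h/(h − (s−f)), so DoF = Df − Dn = 2·s·(s−f)·h / (h² − (s−f)²).
That is a quadratic in h: DoF·h² − 2·s·(s−f)·h − DoF·(s−f)² = 0 ⇒ h = (s−f)·(s + √(s² + DoF²)) / DoF = 825 × (900 + √(900² + 84.7²)) / 84.7 = 825 × (900 + 903.977) / 84.7 ≈ 17571 mm.
Then N = f²/(c·h) = 75² / (0.016 × 17571) = 5625 / 281.14 ≈ 20.

f/20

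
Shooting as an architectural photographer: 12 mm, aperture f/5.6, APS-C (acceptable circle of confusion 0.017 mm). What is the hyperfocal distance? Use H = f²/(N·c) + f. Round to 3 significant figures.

Hyperfocal distance H = f²/(N·c) + f = 12²/(5.6 × 0.017) + 12 = 144/0.0952 + 12 ≈ 1524.6 mm ≈ 1.52 m.

1.52 m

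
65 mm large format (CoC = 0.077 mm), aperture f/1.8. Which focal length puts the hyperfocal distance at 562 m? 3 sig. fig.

From H = f²/(N·c) + f, with f ≪ H: f ≈ √(H·N·c) = √(562000 × 1.8 × 0.077) = √77893 ≈ 279.1 mm.
The +f correction barely moves this — solving exactly, f² + N·c·f − N·c·H = 0 ⇒ f = (−N·c + √((N·c)² + 4·N·c·H))/2 = (−0.1386 + √311573)/2 ≈ 279.02 mm, so f ≈ 279 mm.

279 mm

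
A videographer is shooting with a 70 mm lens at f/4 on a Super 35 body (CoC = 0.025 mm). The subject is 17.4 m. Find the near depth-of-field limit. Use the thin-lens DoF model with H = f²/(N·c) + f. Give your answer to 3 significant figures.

Hyperfocal distance H = f²/(N·c) + f = 70²/(4 × 0.025) + 70 = 4900/0.1 + 70 ≈ 49070.0 mm ≈ 49.07 m.
Near limit Dn = s·(H − f)/(H + s − 2f) = 17400 × (49070.0 − 70) / (49070.0 + 17400 − 2 × 70) = 17400 × 49000.0 / 66330.0 ≈ 12854 mm ≈ 12.9 m.

12.9 m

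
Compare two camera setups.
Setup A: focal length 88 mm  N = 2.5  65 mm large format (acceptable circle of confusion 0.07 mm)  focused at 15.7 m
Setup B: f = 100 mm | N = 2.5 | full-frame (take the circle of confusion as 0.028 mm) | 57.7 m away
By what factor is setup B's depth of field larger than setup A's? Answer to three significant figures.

Setup A: H = 88²/(2.5×0.07) + 88 ≈ 44339.4 mm; DoF = Df − Dn = 24258 − 11606 ≈ 12652 mm.
Setup B: H = 100²/(2.5×0.028) + 100 ≈ 142957.1 mm; DoF = Df − Dn = 96682 − 41120 ≈ 55562 mm.
Ratio = 55562 / 12652 ≈ 4.39.

4.39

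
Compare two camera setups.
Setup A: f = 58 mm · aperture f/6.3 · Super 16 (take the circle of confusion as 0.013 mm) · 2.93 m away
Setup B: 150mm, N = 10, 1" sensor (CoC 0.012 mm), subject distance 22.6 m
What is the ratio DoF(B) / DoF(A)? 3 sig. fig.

Setup A: H = 58²/(6.3×0.013) + 58 ≈ 41132.5 mm; DoF = Df − Dn = 3150.27 − 2738.52 ≈ 411.75 mm.
Setup B: H = 150²/(10×0.012) + 150 ≈ 187650.0 mm; DoF = Df − Dn = 25674.0 − 20183.4 ≈ 5490.6 mm.
Ratio = 5490.6 / 411.75 ≈ 13.3.

13.3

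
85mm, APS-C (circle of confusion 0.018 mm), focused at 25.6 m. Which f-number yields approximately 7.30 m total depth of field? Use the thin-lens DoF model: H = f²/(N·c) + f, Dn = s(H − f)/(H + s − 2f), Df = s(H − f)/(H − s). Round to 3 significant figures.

f/2.20

Write h = H − f = f²/(N·c). The thin-lens limits are Dn = s·h/(h + (s−f)) and Df = s·h/(h − (s−f)), so DoF = Df − Dn = 2·s·(s−f)·h / (h² − (s−f)²).
That is a quadratic in h: DoF·h² − 2·s·(s−f)·h − DoF·(s−f)² = 0 ⇒ h = (s−f)·(s + √(s² + DoF²)) / DoF = 25515 × (25600 + √(25600² + 7300²)) / 7300 = 25515 × (25600 + 26620.5) / 7300 ≈ 182521 mm.
Then N = f²/(c·h) = 85² / (0.018 × 182521) = 7225 / 3285.4 ≈ 2.20.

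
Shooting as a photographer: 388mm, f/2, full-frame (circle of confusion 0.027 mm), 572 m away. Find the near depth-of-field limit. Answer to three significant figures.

Hyperfocal distance H = f²/(N·c) + f = 388²/(2 × 0.027) + 388 = 150544/0.054 + 388 ≈ 2788239.9 mm ≈ 2788 m.
Near limit Dn = s·(H − f)/(H + s − 2f) = 572000 × (2788239.9 − 388) / (2788239.9 + 572000 − 2 × 388) = 572000 × 2787851.9 / 3359463.9 ≈ 474674 mm ≈ 475 m.

475 m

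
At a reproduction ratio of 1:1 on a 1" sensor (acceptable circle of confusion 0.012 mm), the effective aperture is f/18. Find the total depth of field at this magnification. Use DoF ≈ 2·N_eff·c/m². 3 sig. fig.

At magnification m, DoF ≈ 2·N_eff·c/m² = 2 × 18 × 0.012 / 1² = 0.432 / 1 ≈ 0.432 mm.

0.432 mm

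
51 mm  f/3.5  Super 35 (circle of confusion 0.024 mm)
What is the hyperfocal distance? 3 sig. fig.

Hyperfocal distance H = f²/(N·c) + f = 51²/(3.5 × 0.024) + 51 = 2601/0.084 + 51 ≈ 31015.3 mm ≈ 31.0 m.

31.0 m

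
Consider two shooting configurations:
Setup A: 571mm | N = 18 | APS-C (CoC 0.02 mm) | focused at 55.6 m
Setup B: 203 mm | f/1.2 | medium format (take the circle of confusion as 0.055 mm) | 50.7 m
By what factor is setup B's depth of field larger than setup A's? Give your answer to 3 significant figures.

1.22

Setup A: H = 571²/(18×0.02) + 571 ≈ 906240.4 mm; DoF = Df − Dn = 59196.8 − 52415.2 ≈ 6781.6 mm.
Setup B: H = 203²/(1.2×0.055) + 203 ≈ 624581.8 mm; DoF = Df − Dn = 55161.2 − 46906.4 ≈ 8254.8 mm.
Ratio = 8254.8 / 6781.6 ≈ 1.22.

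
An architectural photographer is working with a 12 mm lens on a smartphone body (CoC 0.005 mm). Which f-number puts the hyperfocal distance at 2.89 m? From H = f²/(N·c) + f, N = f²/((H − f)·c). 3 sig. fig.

Rearrange H = f²/(N·c) + f for N: N = f² / ((H − f)·c).
N = 12² / ((2890 − 12) × 0.005) = 144 / 14.39 ≈ 10.

f/10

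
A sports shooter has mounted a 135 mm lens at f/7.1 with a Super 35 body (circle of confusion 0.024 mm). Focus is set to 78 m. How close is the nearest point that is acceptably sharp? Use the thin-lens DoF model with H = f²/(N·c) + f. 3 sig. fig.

Hyperfocal distance H = f²/(N·c) + f = 135²/(7.1 × 0.024) + 135 = 18225/0.1704 + 135 ≈ 107089.2 mm ≈ 107.1 m.
Near limit Dn = s·(H − f)/(H + s − 2f) = 78000 × (107089.2 − 135) / (107089.2 + 78000 − 2 × 135) = 78000 × 106954.2 / 184819.2 ≈ 45138 mm ≈ 45.1 m.

45.1 m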